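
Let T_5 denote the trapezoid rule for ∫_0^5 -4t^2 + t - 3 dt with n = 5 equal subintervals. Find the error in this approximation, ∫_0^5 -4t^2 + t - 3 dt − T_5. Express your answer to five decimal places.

Exact integral: ∫_0^5 f(t) dt ≈ -169.1666667.
T_5 = -172.5.
Error ≈ -169.1666667 − (-172.5) ≈ 3.33333.

3.33333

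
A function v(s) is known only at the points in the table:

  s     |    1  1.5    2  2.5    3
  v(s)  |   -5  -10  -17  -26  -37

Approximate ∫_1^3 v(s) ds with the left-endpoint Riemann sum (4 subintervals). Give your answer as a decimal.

Δs = 0.5.
Sum = 0.5·[(-5) + (-10) + (-17) + (-26)] = -29.

-29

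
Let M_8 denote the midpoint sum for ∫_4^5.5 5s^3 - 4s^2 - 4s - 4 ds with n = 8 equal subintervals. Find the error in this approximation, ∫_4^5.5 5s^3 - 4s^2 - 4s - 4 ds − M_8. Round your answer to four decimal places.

Exact integral: ∫_4^5.5 f(s) ds = 652.828125.
M_8 ≈ 652.532593.
Error ≈ 652.828125 − 652.532593 ≈ 0.2955.

0.2955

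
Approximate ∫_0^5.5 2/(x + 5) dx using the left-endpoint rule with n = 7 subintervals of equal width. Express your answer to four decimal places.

1.5694

Δx = (5.5 − 0)/7 = 11/14.
Left endpoints: 0, 11/14, 11/7, 33/14, 22/7, 55/14, 33/7.
f(0) = 0.4, f(11/14) = 28/81, f(11/7) = 7/23, f(33/14) = 28/103, f(22/7) = 14/57, f(55/14) = 0.224, f(33/7) = 7/34.
Sum = Δx · [f(0) + f(11/14) + f(11/7) + ...].
Sum ≈ 1.5694.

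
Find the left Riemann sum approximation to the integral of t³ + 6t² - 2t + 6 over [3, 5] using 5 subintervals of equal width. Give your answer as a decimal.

Δt = (5 − 3)/5 = 0.4.
Left endpoints: 3, 3.4, 3.8, 4.2, 4.6.
f(3) = 81, f(3.4) = 107.864, f(3.8) = 139.912, f(4.2) = 177.528, f(4.6) = 221.096.
Sum = Δt · [f(3) + f(3.4) + f(3.8) + f(4.2) + f(4.6)].
Sum = 290.96.

290.96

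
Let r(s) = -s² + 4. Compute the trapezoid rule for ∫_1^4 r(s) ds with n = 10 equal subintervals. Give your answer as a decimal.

Δs = (4 − 1)/10 = 0.3.
r(1) = 3, r(1.3) = 2.31, r(1.6) = 1.44, r(1.9) = 0.39, r(2.2) = -0.84, r(2.5) = -2.25, r(2.8) = -3.84, r(3.1) = -5.61, r(3.4) = -7.56, r(3.7) = -9.69, r(4) = -12.
T_10 = (Δs/2)·[r(s_0) + 2r(s_1) + ... + 2r(s_{9}) + r(s_10)].
Sum = -9.045.

-9.045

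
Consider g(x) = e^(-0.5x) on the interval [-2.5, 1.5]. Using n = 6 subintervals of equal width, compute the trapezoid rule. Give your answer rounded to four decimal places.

6.0917

Δx = (1.5 − (-2.5))/6 = 2/3.
g(-2.5) ≈ 3.4903, g(-11/6) ≈ 2.5009, g(-7/6) ≈ 1.7920, g(-0.5) ≈ 1.2840, g(1/6) ≈ 0.9200, g(5/6) ≈ 0.6592, g(1.5) ≈ 0.4724.
T_6 = (Δx/2)·[g(x_0) + 2g(x_1) + ... + 2g(x_{5}) + g(x_6)].
Sum ≈ 6.0917.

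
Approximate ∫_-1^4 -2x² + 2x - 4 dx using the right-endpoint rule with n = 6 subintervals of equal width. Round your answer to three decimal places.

Δx = (4 − (-1))/6 = 5/6.
Right endpoints: -1/6, 2/3, 1.5, 7/3, 19/6, 4.
f(-1/6) = -79/18, f(2/3) = -32/9, f(1.5) = -5.5, f(7/3) = -92/9, f(19/6) = -319/18, f(4) = -28.
Sum = Δx · [f(-1/6) + f(2/3) + f(1.5) + ...].
Sum ≈ -57.824.

-57.824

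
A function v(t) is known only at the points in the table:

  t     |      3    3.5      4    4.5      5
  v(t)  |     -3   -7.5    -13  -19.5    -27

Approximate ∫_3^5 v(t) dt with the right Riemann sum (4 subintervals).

-33.5

Δt = 0.5.
Sum = 0.5·[(-7.5) + (-13) + (-19.5) + (-27)] = -33.5.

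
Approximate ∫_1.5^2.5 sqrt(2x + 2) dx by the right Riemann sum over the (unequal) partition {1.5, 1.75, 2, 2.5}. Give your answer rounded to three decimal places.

2.522

Subinterval widths: 0.25, 0.25, 0.5.
Right endpoints: 1.75, 2, 2.5.
f(1.75) ≈ 2.345, f(2) ≈ 2.449, f(2.5) ≈ 2.646.
Sum = Σ Δx_i · f(x_i).
Sum ≈ 2.522.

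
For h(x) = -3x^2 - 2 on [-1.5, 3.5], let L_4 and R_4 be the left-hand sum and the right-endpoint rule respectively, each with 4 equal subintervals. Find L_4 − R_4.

37.5

L_4 = -41.40625.
R_4 = -78.90625.
L_4 − R_4 = 37.5.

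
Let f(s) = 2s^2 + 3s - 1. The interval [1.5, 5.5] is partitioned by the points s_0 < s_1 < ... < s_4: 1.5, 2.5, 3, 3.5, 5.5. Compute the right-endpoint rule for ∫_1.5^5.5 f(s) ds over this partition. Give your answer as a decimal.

Subinterval widths: 1, 0.5, 0.5, 2.
Right endpoints: 2.5, 3, 3.5, 5.5.
f(2.5) = 19, f(3) = 26, f(3.5) = 34, f(5.5) = 76.
Sum = Σ Δs_i · f(s_i).
Sum = 201.

201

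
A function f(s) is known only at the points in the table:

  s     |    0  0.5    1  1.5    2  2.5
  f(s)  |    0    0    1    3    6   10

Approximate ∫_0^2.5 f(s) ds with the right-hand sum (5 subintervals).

10

Δs = 0.5.
Sum = 0.5·[0 + 1 + 3 + 6 + 10] = 10.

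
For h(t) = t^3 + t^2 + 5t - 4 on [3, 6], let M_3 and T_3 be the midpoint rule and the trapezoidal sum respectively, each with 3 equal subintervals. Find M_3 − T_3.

M_3 = 418.625.
T_3 = 429.5.
M_3 − T_3 = -10.875.

-10.875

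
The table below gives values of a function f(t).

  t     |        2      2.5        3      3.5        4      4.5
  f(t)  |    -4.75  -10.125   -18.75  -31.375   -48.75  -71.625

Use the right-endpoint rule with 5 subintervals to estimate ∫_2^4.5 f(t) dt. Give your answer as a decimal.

Δt = 0.5.
Sum = 0.5·[(-10.125) + (-18.75) + (-31.375) + (-48.75) + (-71.625)] = -90.3125.

-90.3125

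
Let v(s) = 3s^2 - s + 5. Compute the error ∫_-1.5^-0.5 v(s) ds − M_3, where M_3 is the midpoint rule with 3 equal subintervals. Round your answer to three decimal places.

0.028

Exact integral: ∫_-1.5^-0.5 v(s) ds = 9.25.
M_3 ≈ 9.22222.
Error ≈ 9.25 − 9.22222 ≈ 0.028.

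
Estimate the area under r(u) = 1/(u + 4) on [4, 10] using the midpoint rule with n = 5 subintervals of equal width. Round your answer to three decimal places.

Δu = (10 − 4)/5 = 1.2.
Midpoints: 4.6, 5.8, 7, 8.2, 9.4.
r(4.6) = 5/43, r(5.8) = 5/49, r(7) = 1/11, r(8.2) = 5/61, r(9.4) = 5/67.
Sum = Δu · [r(4.6) + r(5.8) + r(7) + r(8.2) + r(9.4)].
Sum ≈ 0.559.

0.559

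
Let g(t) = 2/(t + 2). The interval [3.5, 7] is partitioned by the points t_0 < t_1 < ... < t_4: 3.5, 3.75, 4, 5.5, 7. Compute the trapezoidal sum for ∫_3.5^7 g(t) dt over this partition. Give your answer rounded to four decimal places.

Subinterval widths: 0.25, 0.25, 1.5, 1.5.
g(3.5) = 4/11, g(3.75) = 8/23, g(4) = 1/3, g(5.5) = 4/15, g(7) = 2/9.
On each subinterval the trapezoid contributes (Δt_i/2)·[g(t_{i-1}) + g(t_i)].
Sum ≈ 0.9907.

0.9907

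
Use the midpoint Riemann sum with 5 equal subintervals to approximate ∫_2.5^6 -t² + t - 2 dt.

-58.77375

Δt = (6 − 2.5)/5 = 0.7.
Midpoints: 2.85, 3.55, 4.25, 4.95, 5.65.
f(2.85) = -7.2725, f(3.55) = -11.0525, f(4.25) = -15.8125, f(4.95) = -21.5525, f(5.65) = -28.2725.
Sum = Δt · [f(2.85) + f(3.55) + f(4.25) + f(4.95) + f(5.65)].
Sum = -58.77375.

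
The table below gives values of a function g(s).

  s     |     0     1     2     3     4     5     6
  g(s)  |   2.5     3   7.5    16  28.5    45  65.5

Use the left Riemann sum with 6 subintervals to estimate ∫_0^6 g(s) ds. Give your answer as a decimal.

102.5

Δs = 1.
Sum = 1·[2.5 + 3 + 7.5 + 16 + 28.5 + 45] = 102.5.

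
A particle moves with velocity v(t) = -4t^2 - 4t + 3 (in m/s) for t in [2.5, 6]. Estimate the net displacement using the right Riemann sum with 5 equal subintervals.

-363.86

Δt = (6 − 2.5)/5 = 0.7.
Right endpoints: 3.2, 3.9, 4.6, 5.3, 6.
v(3.2) = -50.76, v(3.9) = -73.44, v(4.6) = -100.04, v(5.3) = -130.56, v(6) = -165.
Sum = Δt · [v(3.2) + v(3.9) + v(4.6) + v(5.3) + v(6)].
Sum = -363.86.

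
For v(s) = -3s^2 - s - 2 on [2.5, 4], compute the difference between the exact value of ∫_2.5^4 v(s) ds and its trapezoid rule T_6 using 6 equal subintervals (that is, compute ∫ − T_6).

Exact integral: ∫_2.5^4 v(s) ds = -56.25.
T_6 = -56.296875.
Error = -56.25 − (-56.296875) = 0.046875.

0.046875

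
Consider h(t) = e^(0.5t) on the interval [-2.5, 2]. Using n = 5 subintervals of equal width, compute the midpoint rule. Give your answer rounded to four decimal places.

4.8228

Δt = (2 − (-2.5))/5 = 0.9.
Midpoints: -2.05, -1.15, -0.25, 0.65, 1.55.
h(-2.05) ≈ 0.3588, h(-1.15) ≈ 0.5627, h(-0.25) ≈ 0.8825, h(0.65) ≈ 1.3840, h(1.55) ≈ 2.1706.
Sum = Δt · [h(-2.05) + h(-1.15) + h(-0.25) + h(0.65) + h(1.55)].
Sum ≈ 4.8228.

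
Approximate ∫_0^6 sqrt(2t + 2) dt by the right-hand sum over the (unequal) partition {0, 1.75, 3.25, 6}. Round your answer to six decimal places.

Subinterval widths: 1.75, 1.5, 2.75.
Right endpoints: 1.75, 3.25, 6.
f(1.75) ≈ 2.345208, f(3.25) ≈ 2.915476, f(6) ≈ 3.741657.
Sum = Σ Δt_i · f(t_i).
Sum ≈ 18.766886.

18.766886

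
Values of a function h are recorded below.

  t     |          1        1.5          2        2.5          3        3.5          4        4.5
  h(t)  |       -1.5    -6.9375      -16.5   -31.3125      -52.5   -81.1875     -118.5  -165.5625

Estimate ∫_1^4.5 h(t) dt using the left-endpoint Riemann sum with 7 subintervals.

-154.21875

Δt = 0.5.
Sum = 0.5·[(-1.5) + (-6.9375) + (-16.5) + (-31.3125) + (-52.5) + (-81.1875) + (-118.5)] = -154.21875.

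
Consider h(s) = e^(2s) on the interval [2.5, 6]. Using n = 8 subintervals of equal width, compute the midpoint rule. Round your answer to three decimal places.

Δs = (6 − 2.5)/8 = 0.4375.
Midpoints: 2.71875, 3.15625, 3.59375, 4.03125, 4.46875, 4.90625, 5.34375, 5.78125.
h(2.71875) ≈ 229.867, h(3.15625) ≈ 551.422, h(3.59375) ≈ 1322.792, h(4.03125) ≈ 3173.213, h(4.46875) ≈ 7612.143, h(4.90625) ≈ 18260.582, h(5.34375) ≈ 43804.858, h(5.78125) ≈ 105082.391.
Sum = Δs · [h(2.71875) + h(3.15625) + h(3.59375) + ...].
Sum ≈ 78766.305.

78766.305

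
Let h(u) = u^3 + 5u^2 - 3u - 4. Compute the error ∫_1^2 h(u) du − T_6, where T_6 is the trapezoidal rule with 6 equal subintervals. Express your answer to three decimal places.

-0.044

Exact integral: ∫_1^2 h(u) du ≈ 6.91667.
T_6 ≈ 6.96065.
Error ≈ 6.91667 − 6.96065 ≈ -0.044.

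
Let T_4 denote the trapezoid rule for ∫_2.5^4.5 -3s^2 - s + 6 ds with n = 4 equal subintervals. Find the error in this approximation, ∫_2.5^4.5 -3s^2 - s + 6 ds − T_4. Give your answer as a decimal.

Exact integral: ∫_2.5^4.5 f(s) ds = -70.5.
T_4 = -70.75.
Error = -70.5 − (-70.75) = 0.25.

0.25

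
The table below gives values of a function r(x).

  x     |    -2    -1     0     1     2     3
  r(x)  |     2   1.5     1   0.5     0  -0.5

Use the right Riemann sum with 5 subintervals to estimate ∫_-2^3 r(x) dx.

Δx = 1.
Sum = 1·[1.5 + 1 + 0.5 + 0 + (-0.5)] = 2.5.

2.5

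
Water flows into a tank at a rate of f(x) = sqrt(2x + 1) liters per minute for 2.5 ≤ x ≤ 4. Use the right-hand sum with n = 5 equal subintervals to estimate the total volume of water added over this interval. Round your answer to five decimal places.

4.18304

Δx = (4 − 2.5)/5 = 0.3.
Right endpoints: 2.8, 3.1, 3.4, 3.7, 4.
f(2.8) ≈ 2.56905, f(3.1) ≈ 2.68328, f(3.4) ≈ 2.79285, f(3.7) ≈ 2.89828, f(4) ≈ 3.00000.
Sum = Δx · [f(2.8) + f(3.1) + f(3.4) + f(3.7) + f(4)].
Sum ≈ 4.18304.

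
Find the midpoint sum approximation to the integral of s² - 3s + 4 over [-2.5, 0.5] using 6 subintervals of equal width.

26.1875

Δs = (0.5 − (-2.5))/6 = 0.5.
Midpoints: -2.25, -1.75, -1.25, -0.75, -0.25, 0.25.
f(-2.25) = 15.8125, f(-1.75) = 12.3125, f(-1.25) = 9.3125, f(-0.75) = 6.8125, f(-0.25) = 4.8125, f(0.25) = 3.3125.
Sum = Δs · [f(-2.25) + f(-1.75) + f(-1.25) + ...].
Sum = 26.1875.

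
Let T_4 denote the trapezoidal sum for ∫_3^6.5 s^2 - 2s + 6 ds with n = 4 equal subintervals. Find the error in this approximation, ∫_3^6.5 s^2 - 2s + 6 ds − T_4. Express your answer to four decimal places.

Exact integral: ∫_3^6.5 f(s) ds ≈ 70.291667.
T_4 = 70.73828125.
Error ≈ 70.291667 − 70.73828125 ≈ -0.4466.

-0.4466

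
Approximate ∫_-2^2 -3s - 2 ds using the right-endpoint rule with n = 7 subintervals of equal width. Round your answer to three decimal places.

-11.429

Δs = (2 − (-2))/7 = 4/7.
Right endpoints: -10/7, -6/7, -2/7, 2/7, 6/7, 10/7, 2.
f(-10/7) = 16/7, f(-6/7) = 4/7, f(-2/7) = -8/7, f(2/7) = -20/7, f(6/7) = -32/7, f(10/7) = -44/7, f(2) = -8.
Sum = Δs · [f(-10/7) + f(-6/7) + f(-2/7) + ...].
Sum ≈ -11.429.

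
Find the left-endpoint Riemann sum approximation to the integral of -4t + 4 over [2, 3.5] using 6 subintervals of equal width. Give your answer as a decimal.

-9.75

Δt = (3.5 − 2)/6 = 0.25.
Left endpoints: 2, 2.25, 2.5, 2.75, 3, 3.25.
f(2) = -4, f(2.25) = -5, f(2.5) = -6, f(2.75) = -7, f(3) = -8, f(3.25) = -9.
Sum = Δt · [f(2) + f(2.25) + f(2.5) + ...].
Sum = -9.75.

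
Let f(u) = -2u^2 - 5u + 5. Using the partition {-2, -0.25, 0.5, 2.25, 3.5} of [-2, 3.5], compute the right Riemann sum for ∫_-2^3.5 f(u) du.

-62.6875

Subinterval widths: 1.75, 0.75, 1.75, 1.25.
Right endpoints: -0.25, 0.5, 2.25, 3.5.
f(-0.25) = 6.125, f(0.5) = 2, f(2.25) = -16.375, f(3.5) = -37.
Sum = Σ Δu_i · f(u_i).
Sum = -62.6875.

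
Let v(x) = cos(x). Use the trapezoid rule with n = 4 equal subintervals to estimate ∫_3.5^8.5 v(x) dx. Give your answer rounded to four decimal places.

Δx = (8.5 − 3.5)/4 = 1.25.
v(3.5) ≈ -0.9365, v(4.75) ≈ 0.0376, v(6) ≈ 0.9602, v(7.25) ≈ 0.5679, v(8.5) ≈ -0.6020.
T_4 = (Δx/2)·[v(x_0) + 2v(x_1) + 2v(x_2) + 2v(x_3) + v(x_4)].
Sum ≈ 0.9956.

0.9956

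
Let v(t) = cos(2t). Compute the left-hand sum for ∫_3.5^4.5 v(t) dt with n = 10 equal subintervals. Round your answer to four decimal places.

Δt = (4.5 − 3.5)/10 = 0.1.
Left endpoints: 3.5, 3.6, 3.7, 3.8, 3.9, 4, 4.1, 4.2, 4.3, 4.4.
v(3.5) ≈ 0.7539, v(3.6) ≈ 0.6084, v(3.7) ≈ 0.4385, v(3.8) ≈ 0.2513, v(3.9) ≈ 0.0540, v(4) ≈ -0.1455, v(4.1) ≈ -0.3392, v(4.2) ≈ -0.5193, v(4.3) ≈ -0.6787, v(4.4) ≈ -0.8111.
Sum = Δt · [v(3.5) + v(3.6) + v(3.7) + ...].
Sum ≈ -0.0388.

-0.0388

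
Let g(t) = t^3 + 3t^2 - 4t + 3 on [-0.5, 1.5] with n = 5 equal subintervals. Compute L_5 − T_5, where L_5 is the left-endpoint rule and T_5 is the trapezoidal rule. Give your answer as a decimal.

-0.3

L_5 = 6.69.
T_5 = 6.99.
L_5 − T_5 = -0.3.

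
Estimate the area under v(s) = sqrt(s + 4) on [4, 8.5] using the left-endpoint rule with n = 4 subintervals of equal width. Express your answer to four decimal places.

13.9764

Δs = (8.5 − 4)/4 = 1.125.
Left endpoints: 4, 5.125, 6.25, 7.375.
v(4) ≈ 2.8284, v(5.125) ≈ 3.0208, v(6.25) ≈ 3.2016, v(7.375) ≈ 3.3727.
Sum = Δs · [v(4) + v(5.125) + v(6.25) + v(7.375)].
Sum ≈ 13.9764.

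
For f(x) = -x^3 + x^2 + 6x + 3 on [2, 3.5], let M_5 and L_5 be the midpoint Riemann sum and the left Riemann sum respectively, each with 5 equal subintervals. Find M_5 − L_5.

-2.3990625

M_5 = 7.4409375.
L_5 = 9.84.
M_5 − L_5 = -2.3990625.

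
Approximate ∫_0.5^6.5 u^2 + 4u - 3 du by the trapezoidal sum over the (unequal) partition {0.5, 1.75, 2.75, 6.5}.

166.78125

Subinterval widths: 1.25, 1, 3.75.
f(0.5) = -0.75, f(1.75) = 7.0625, f(2.75) = 15.5625, f(6.5) = 65.25.
On each subinterval the trapezoid contributes (Δu_i/2)·[f(u_{i-1}) + f(u_i)].
Sum = 166.78125.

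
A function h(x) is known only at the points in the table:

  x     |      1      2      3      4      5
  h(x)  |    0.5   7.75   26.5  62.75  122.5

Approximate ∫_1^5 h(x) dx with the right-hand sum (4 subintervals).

219.5

Δx = 1.
Sum = 1·[7.75 + 26.5 + 62.75 + 122.5] = 219.5.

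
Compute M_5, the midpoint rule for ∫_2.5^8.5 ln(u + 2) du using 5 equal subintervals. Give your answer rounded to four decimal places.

Δu = (8.5 − 2.5)/5 = 1.2.
Midpoints: 3.1, 4.3, 5.5, 6.7, 7.9.
f(3.1) ≈ 1.6292, f(4.3) ≈ 1.8405, f(5.5) ≈ 2.0149, f(6.7) ≈ 2.1633, f(7.9) ≈ 2.2925.
Sum = Δu · [f(3.1) + f(4.3) + f(5.5) + f(6.7) + f(7.9)].
Sum ≈ 11.9287.

11.9287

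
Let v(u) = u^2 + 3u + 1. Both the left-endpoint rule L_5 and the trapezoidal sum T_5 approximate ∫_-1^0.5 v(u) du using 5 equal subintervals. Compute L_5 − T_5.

L_5 = 0.21.
T_5 = 0.7725.
L_5 − T_5 = -0.5625.

-0.5625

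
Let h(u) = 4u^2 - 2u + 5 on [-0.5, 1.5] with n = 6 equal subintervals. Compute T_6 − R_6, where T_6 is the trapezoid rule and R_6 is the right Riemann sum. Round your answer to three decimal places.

-0.667

T_6 ≈ 12.81481.
R_6 ≈ 13.48148.
T_6 − R_6 ≈ -0.667.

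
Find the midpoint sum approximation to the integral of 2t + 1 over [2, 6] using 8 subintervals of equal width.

36

Δt = (6 − 2)/8 = 0.5.
Midpoints: 2.25, 2.75, 3.25, 3.75, 4.25, 4.75, 5.25, 5.75.
f(2.25) = 5.5, f(2.75) = 6.5, f(3.25) = 7.5, f(3.75) = 8.5, f(4.25) = 9.5, f(4.75) = 10.5, f(5.25) = 11.5, f(5.75) = 12.5.
Sum = Δt · [f(2.25) + f(2.75) + f(3.25) + ...].
Sum = 36.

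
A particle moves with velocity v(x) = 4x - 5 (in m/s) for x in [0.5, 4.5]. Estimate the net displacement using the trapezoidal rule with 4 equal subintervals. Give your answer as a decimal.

20

Δx = (4.5 − 0.5)/4 = 1.
v(0.5) = -3, v(1.5) = 1, v(2.5) = 5, v(3.5) = 9, v(4.5) = 13.
T_4 = (Δx/2)·[v(x_0) + 2v(x_1) + 2v(x_2) + 2v(x_3) + v(x_4)].
Sum = 20.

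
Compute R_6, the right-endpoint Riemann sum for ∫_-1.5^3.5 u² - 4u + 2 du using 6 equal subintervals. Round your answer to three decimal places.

Δu = (3.5 − (-1.5))/6 = 5/6.
Right endpoints: -2/3, 1/6, 1, 11/6, 8/3, 3.5.
f(-2/3) = 46/9, f(1/6) = 49/36, f(1) = -1, f(11/6) = -71/36, f(8/3) = -14/9, f(3.5) = 0.25.
Sum = Δu · [f(-2/3) + f(1/6) + f(1) + ...].
Sum ≈ 1.829.

1.829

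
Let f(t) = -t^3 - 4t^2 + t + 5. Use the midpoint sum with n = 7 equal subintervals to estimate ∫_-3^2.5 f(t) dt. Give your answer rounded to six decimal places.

Δt = (2.5 − (-3))/7 = 11/14.
Midpoints: -73/28, -51/28, -29/28, -0.25, 15/28, 37/28, 59/28.
f(-73/28) = -155303/21952, f(-51/28) = -88885/21952, f(-29/28) = 17221/21952, f(-0.25) = 4.515625, f(15/28) = 92945/21952, f(37/28) = -65213/21952, f(59/28) = -439235/21952.
Sum = Δt · [f(-73/28) + f(-51/28) + f(-29/28) + ...].
Sum ≈ -19.304369.

-19.304369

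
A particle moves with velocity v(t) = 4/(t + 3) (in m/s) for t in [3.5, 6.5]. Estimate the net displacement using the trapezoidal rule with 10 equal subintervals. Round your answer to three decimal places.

1.518

Δt = (6.5 − 3.5)/10 = 0.3.
v(3.5) = 8/13, v(3.8) = 10/17, v(4.1) = 40/71, v(4.4) = 20/37, v(4.7) = 40/77, v(5) = 0.5, v(5.3) = 40/83, v(5.6) = 20/43, v(5.9) = 40/89, v(6.2) = 10/23, v(6.5) = 8/19.
T_10 = (Δt/2)·[v(t_0) + 2v(t_1) + ... + 2v(t_{9}) + v(t_10)].
Sum ≈ 1.518.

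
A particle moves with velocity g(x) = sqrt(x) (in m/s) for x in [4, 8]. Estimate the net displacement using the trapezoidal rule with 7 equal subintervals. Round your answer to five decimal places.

9.74962

Δx = (8 − 4)/7 = 4/7.
g(4) ≈ 2.00000, g(32/7) ≈ 2.13809, g(36/7) ≈ 2.26779, g(40/7) ≈ 2.39046, g(44/7) ≈ 2.50713, g(48/7) ≈ 2.61861, g(52/7) ≈ 2.72554, g(8) ≈ 2.82843.
T_7 = (Δx/2)·[g(x_0) + 2g(x_1) + ... + 2g(x_{6}) + g(x_7)].
Sum ≈ 9.74962.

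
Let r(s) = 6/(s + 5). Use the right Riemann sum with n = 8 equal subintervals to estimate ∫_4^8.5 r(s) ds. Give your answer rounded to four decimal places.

Δs = (8.5 − 4)/8 = 0.5625.
Right endpoints: 4.5625, 5.125, 5.6875, 6.25, 6.8125, 7.375, 7.9375, 8.5.
r(4.5625) = 32/51, r(5.125) = 16/27, r(5.6875) = 32/57, r(6.25) = 8/15, r(6.8125) = 32/63, r(7.375) = 16/33, r(7.9375) = 32/69, r(8.5) = 4/9.
Sum = Δs · [r(4.5625) + r(5.125) + r(5.6875) + ...].
Sum ≈ 2.3714.

2.3714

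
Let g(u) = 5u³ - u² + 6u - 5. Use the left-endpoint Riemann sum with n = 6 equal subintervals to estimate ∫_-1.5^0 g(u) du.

-25.41015625

Δu = (0 − (-1.5))/6 = 0.25.
Left endpoints: -1.5, -1.25, -1, -0.75, -0.5, -0.25.
g(-1.5) = -33.125, g(-1.25) = -23.828125, g(-1) = -17, g(-0.75) = -12.171875, g(-0.5) = -8.875, g(-0.25) = -6.640625.
Sum = Δu · [g(-1.5) + g(-1.25) + g(-1) + ...].
Sum = -25.41015625.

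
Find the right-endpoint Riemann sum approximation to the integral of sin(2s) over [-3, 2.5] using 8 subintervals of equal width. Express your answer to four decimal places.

Δs = (2.5 − (-3))/8 = 0.6875.
Right endpoints: -2.3125, -1.625, -0.9375, -0.25, 0.4375, 1.125, 1.8125, 2.5.
f(-2.3125) ≈ 0.9962, f(-1.625) ≈ 0.1082, f(-0.9375) ≈ -0.9541, f(-0.25) ≈ -0.4794, f(0.4375) ≈ 0.7675, f(1.125) ≈ 0.7781, f(1.8125) ≈ -0.4648, f(2.5) ≈ -0.9589.
Sum = Δs · [f(-2.3125) + f(-1.625) + f(-0.9375) + ...].
Sum ≈ -0.1425.

-0.1425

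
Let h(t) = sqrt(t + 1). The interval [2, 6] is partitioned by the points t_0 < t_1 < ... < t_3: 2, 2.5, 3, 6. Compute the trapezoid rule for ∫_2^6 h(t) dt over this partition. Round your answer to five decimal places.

Subinterval widths: 0.5, 0.5, 3.
h(2) ≈ 1.73205, h(2.5) ≈ 1.87083, h(3) ≈ 2.00000, h(6) ≈ 2.64575.
On each subinterval the trapezoid contributes (Δt_i/2)·[h(t_{i-1}) + h(t_i)].
Sum ≈ 8.83705.

8.83705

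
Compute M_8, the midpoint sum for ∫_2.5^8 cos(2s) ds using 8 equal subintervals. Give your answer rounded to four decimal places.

0.3635

Δs = (8 − 2.5)/8 = 0.6875.
Midpoints: 2.84375, 3.53125, 4.21875, 4.90625, 5.59375, 6.28125, 6.96875, 7.65625.
f(2.84375) ≈ 0.8278, f(3.53125) ≈ 0.7114, f(4.21875) ≈ -0.5510, f(4.90625) ≈ -0.9258, f(5.59375) ≈ 0.1907, f(6.28125) ≈ 1.0000, f(6.96875) ≈ 0.1983, f(7.65625) ≈ -0.9228.
Sum = Δs · [f(2.84375) + f(3.53125) + f(4.21875) + ...].
Sum ≈ 0.3635.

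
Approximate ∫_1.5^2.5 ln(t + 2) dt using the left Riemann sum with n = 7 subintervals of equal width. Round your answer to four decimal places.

1.3656

Δt = (2.5 − 1.5)/7 = 1/7.
Left endpoints: 1.5, 23/14, 25/14, 27/14, 29/14, 31/14, 33/14.
f(1.5) ≈ 1.2528, f(23/14) ≈ 1.2928, f(25/14) ≈ 1.3312, f(27/14) ≈ 1.3683, f(29/14) ≈ 1.4040, f(31/14) ≈ 1.4385, f(33/14) ≈ 1.4718.
Sum = Δt · [f(1.5) + f(23/14) + f(25/14) + ...].
Sum ≈ 1.3656.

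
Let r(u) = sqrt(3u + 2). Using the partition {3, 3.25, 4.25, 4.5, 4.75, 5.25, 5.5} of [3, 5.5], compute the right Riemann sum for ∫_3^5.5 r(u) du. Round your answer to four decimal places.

Subinterval widths: 0.25, 1, 0.25, 0.25, 0.5, 0.25.
Right endpoints: 3.25, 4.25, 4.5, 4.75, 5.25, 5.5.
r(3.25) ≈ 3.4278, r(4.25) ≈ 3.8406, r(4.5) ≈ 3.9370, r(4.75) ≈ 4.0311, r(5.25) ≈ 4.2131, r(5.5) ≈ 4.3012.
Sum = Σ Δu_i · r(u_i).
Sum ≈ 9.8714.

9.8714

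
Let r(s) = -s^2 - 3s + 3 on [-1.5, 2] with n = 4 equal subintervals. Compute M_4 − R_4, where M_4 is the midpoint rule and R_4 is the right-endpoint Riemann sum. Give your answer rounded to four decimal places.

6.0293

M_4 ≈ 4.306641.
R_4 = -1.72265625.
M_4 − R_4 ≈ 6.0293.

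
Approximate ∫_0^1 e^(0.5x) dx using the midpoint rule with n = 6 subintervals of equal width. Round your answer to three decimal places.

1.297

Δx = (1 − 0)/6 = 1/6.
Midpoints: 1/12, 0.25, 5/12, 7/12, 0.75, 11/12.
f(1/12) ≈ 1.043, f(0.25) ≈ 1.133, f(5/12) ≈ 1.232, f(7/12) ≈ 1.339, f(0.75) ≈ 1.455, f(11/12) ≈ 1.581.
Sum = Δx · [f(1/12) + f(0.25) + f(5/12) + ...].
Sum ≈ 1.297.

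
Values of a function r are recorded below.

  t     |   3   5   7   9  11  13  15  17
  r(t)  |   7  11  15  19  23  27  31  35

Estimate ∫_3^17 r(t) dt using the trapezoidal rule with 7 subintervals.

294

Δt = 2.
T_7 = (2/2)·[7 + 2·11 + 2·15 + 2·19 + 2·23 + 2·27 + 2·31 + 35] = 294.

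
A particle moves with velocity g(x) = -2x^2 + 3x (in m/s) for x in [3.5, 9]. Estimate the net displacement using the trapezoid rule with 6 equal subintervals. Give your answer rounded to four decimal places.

Δx = (9 − 3.5)/6 = 11/12.
g(3.5) = -14, g(53/12) = -1855/72, g(16/3) = -368/9, g(6.25) = -59.375, g(43/6) = -731/9, g(97/12) = -7663/72, g(9) = -135.
T_6 = (Δx/2)·[g(x_0) + 2g(x_1) + ... + 2g(x_{5}) + g(x_6)].
Sum ≈ -355.8322.

-355.8322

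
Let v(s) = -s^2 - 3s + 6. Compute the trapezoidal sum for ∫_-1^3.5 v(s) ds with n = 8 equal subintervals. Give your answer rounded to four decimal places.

-4.7373

Δs = (3.5 − (-1))/8 = 0.5625.
v(-1) = 8, v(-0.4375) = 7.12109375, v(0.125) = 5.609375, v(0.6875) = 3.46484375, v(1.25) = 0.6875, v(1.8125) = -2.72265625, v(2.375) = -6.765625, v(2.9375) = -11.44140625, v(3.5) = -16.75.
T_8 = (Δs/2)·[v(s_0) + 2v(s_1) + ... + 2v(s_{7}) + v(s_8)].
Sum ≈ -4.7373.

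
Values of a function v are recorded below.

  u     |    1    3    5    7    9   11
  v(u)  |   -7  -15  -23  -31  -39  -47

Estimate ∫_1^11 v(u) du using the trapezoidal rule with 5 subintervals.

Δu = 2.
T_5 = (2/2)·[(-7) + 2·(-15) + 2·(-23) + 2·(-31) + 2·(-39) + (-47)] = -270.

-270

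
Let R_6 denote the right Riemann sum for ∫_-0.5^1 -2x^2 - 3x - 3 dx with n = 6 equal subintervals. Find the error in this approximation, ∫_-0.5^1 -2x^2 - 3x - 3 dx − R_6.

0.78125

Exact integral: ∫_-0.5^1 f(x) dx = -6.375.
R_6 = -7.15625.
Error = -6.375 − (-7.15625) = 0.78125.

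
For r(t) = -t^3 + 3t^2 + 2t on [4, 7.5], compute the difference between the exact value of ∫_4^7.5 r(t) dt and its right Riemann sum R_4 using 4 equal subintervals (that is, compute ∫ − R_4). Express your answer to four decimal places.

Exact integral: ∫_4^7.5 r(t) dt = -328.890625.
R_4 ≈ -435.934570.
Error ≈ -328.890625 − (-435.934570) ≈ 107.0439.

107.0439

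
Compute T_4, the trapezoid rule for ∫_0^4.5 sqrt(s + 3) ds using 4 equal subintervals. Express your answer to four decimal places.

Δs = (4.5 − 0)/4 = 1.125.
f(0) ≈ 1.7321, f(1.125) ≈ 2.0310, f(2.25) ≈ 2.2913, f(3.375) ≈ 2.5249, f(4.5) ≈ 2.7386.
T_4 = (Δs/2)·[f(s_0) + 2f(s_1) + 2f(s_2) + 2f(s_3) + f(s_4)].
Sum ≈ 10.2178.

10.2178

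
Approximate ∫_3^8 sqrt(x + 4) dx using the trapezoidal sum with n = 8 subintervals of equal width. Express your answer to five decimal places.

15.36452

Δx = (8 − 3)/8 = 0.625.
f(3) ≈ 2.64575, f(3.625) ≈ 2.76134, f(4.25) ≈ 2.87228, f(4.875) ≈ 2.97909, f(5.5) ≈ 3.08221, f(6.125) ≈ 3.18198, f(6.75) ≈ 3.27872, f(7.375) ≈ 3.37268, f(8) ≈ 3.46410.
T_8 = (Δx/2)·[f(x_0) + 2f(x_1) + ... + 2f(x_{7}) + f(x_8)].
Sum ≈ 15.36452.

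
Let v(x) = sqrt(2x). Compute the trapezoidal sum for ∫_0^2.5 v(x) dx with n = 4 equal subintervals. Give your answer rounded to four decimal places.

3.5961

Δx = (2.5 − 0)/4 = 0.625.
v(0) ≈ 0.0000, v(0.625) ≈ 1.1180, v(1.25) ≈ 1.5811, v(1.875) ≈ 1.9365, v(2.5) ≈ 2.2361.
T_4 = (Δx/2)·[v(x_0) + 2v(x_1) + 2v(x_2) + 2v(x_3) + v(x_4)].
Sum ≈ 3.5961.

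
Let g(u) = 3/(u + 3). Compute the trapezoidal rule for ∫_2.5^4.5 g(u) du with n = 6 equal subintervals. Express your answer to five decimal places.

Δu = (4.5 − 2.5)/6 = 1/3.
g(2.5) = 6/11, g(17/6) = 18/35, g(19/6) = 18/37, g(3.5) = 6/13, g(23/6) = 18/41, g(25/6) = 18/43, g(4.5) = 0.4.
T_6 = (Δu/2)·[g(u_0) + 2g(u_1) + ... + 2g(u_{5}) + g(u_6)].
Sum ≈ 0.93089.

0.93089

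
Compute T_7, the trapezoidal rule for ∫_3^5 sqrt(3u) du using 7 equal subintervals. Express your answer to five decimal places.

6.90918

Δu = (5 − 3)/7 = 2/7.
f(3) ≈ 3.00000, f(23/7) ≈ 3.13961, f(25/7) ≈ 3.27327, f(27/7) ≈ 3.40168, f(29/7) ≈ 3.52542, f(31/7) ≈ 3.64496, f(33/7) ≈ 3.76070, f(5) ≈ 3.87298.
T_7 = (Δu/2)·[f(u_0) + 2f(u_1) + ... + 2f(u_{6}) + f(u_7)].
Sum ≈ 6.90918.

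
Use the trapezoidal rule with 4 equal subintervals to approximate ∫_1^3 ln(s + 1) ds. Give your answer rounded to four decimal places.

2.1537

Δs = (3 − 1)/4 = 0.5.
f(1) ≈ 0.6931, f(1.5) ≈ 0.9163, f(2) ≈ 1.0986, f(2.5) ≈ 1.2528, f(3) ≈ 1.3863.
T_4 = (Δs/2)·[f(s_0) + 2f(s_1) + 2f(s_2) + 2f(s_3) + f(s_4)].
Sum ≈ 2.1537.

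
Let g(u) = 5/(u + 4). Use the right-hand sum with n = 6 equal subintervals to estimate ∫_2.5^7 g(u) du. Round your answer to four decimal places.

Δu = (7 − 2.5)/6 = 0.75.
Right endpoints: 3.25, 4, 4.75, 5.5, 6.25, 7.
g(3.25) = 20/29, g(4) = 0.625, g(4.75) = 4/7, g(5.5) = 10/19, g(6.25) = 20/41, g(7) = 5/11.
Sum = Δu · [g(3.25) + g(4) + g(4.75) + ...].
Sum ≈ 2.5161.

2.5161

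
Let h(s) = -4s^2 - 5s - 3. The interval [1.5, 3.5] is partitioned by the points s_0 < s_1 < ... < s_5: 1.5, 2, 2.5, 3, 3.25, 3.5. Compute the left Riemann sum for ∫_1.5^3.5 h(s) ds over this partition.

Subinterval widths: 0.5, 0.5, 0.5, 0.25, 0.25.
Left endpoints: 1.5, 2, 2.5, 3, 3.25.
h(1.5) = -19.5, h(2) = -29, h(2.5) = -40.5, h(3) = -54, h(3.25) = -61.5.
Sum = Σ Δs_i · h(s_i).
Sum = -73.375.

-73.375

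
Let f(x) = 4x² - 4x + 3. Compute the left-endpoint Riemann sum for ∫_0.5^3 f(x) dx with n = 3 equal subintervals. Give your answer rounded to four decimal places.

Δx = (3 − 0.5)/3 = 5/6.
Left endpoints: 0.5, 4/3, 13/6.
f(0.5) = 2, f(4/3) = 43/9, f(13/6) = 118/9.
Sum = Δx · [f(0.5) + f(4/3) + f(13/6)].
Sum ≈ 16.5741.

16.5741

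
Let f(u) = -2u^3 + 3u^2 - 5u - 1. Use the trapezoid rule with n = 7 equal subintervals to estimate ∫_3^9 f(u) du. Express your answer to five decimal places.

-2748.24490

Δu = (9 − 3)/7 = 6/7.
f(3) = -43, f(27/7) = -31015/343, f(33/7) = -57433/343, f(39/7) = -96595/343, f(45/7) = -151093/343, f(51/7) = -223519/343, f(57/7) = -316465/343, f(9) = -1261.
T_7 = (Δu/2)·[f(u_0) + 2f(u_1) + ... + 2f(u_{6}) + f(u_7)].
Sum ≈ -2748.24490.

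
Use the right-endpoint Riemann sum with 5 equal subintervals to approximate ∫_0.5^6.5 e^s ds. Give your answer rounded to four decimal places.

Δs = (6.5 − 0.5)/5 = 1.2.
Right endpoints: 1.7, 2.9, 4.1, 5.3, 6.5.
f(1.7) ≈ 5.4739, f(2.9) ≈ 18.1741, f(4.1) ≈ 60.3403, f(5.3) ≈ 200.3368, f(6.5) ≈ 665.1416.
Sum = Δs · [f(1.7) + f(2.9) + f(4.1) + f(5.3) + f(6.5)].
Sum ≈ 1139.3602.

1139.3602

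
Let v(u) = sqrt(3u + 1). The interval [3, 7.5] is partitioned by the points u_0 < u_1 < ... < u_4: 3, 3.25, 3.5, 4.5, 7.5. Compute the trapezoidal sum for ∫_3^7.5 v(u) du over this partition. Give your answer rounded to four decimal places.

Subinterval widths: 0.25, 0.25, 1, 3.
v(3) ≈ 3.1623, v(3.25) ≈ 3.2787, v(3.5) ≈ 3.3912, v(4.5) ≈ 3.8079, v(7.5) ≈ 4.8477.
On each subinterval the trapezoid contributes (Δu_i/2)·[v(u_{i-1}) + v(u_i)].
Sum ≈ 18.2217.

18.2217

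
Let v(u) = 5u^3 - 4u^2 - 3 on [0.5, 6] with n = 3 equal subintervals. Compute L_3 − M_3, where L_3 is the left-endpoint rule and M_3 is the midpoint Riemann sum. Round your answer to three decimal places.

-651.530

L_3 ≈ 595.12037.
M_3 ≈ 1246.65075.
L_3 − M_3 ≈ -651.530.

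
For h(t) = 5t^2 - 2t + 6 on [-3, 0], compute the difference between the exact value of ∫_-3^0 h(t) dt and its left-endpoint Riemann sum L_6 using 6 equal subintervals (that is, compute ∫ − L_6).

Exact integral: ∫_-3^0 h(t) dt = 72.
L_6 = 85.375.
Error = 72 − 85.375 = -13.375.

-13.375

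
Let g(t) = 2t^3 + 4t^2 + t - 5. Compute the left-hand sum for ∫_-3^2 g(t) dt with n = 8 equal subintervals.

Δt = (2 − (-3))/8 = 0.625.
Left endpoints: -3, -2.375, -1.75, -1.125, -0.5, 0.125, 0.75, 1.375.
g(-3) = -26, g(-2.375) = -11.60546875, g(-1.75) = -5.21875, g(-1.125) = -3.91015625, g(-0.5) = -4.75, g(0.125) = -4.80859375, g(0.75) = -1.15625, g(1.375) = 9.13671875.
Sum = Δt · [g(-3) + g(-2.375) + g(-1.75) + ...].
Sum = -30.1953125.

-30.1953125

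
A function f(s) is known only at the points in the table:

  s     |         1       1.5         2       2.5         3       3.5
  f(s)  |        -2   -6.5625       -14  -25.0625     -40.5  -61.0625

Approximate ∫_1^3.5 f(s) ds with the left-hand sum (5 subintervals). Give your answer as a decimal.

Δs = 0.5.
Sum = 0.5·[(-2) + (-6.5625) + (-14) + (-25.0625) + (-40.5)] = -44.0625.

-44.0625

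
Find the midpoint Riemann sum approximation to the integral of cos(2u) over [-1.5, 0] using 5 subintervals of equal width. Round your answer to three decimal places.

0.072

Δu = (0 − (-1.5))/5 = 0.3.
Midpoints: -1.35, -1.05, -0.75, -0.45, -0.15.
f(-1.35) ≈ -0.904, f(-1.05) ≈ -0.505, f(-0.75) ≈ 0.071, f(-0.45) ≈ 0.622, f(-0.15) ≈ 0.955.
Sum = Δu · [f(-1.35) + f(-1.05) + f(-0.75) + f(-0.45) + f(-0.15)].
Sum ≈ 0.072.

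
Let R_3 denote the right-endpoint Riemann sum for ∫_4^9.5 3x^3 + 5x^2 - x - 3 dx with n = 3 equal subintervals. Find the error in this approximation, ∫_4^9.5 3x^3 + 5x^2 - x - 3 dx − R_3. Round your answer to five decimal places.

Exact integral: ∫_4^9.5 f(x) dx ≈ 7185.4635417.
R_3 ≈ 9905.0925926.
Error ≈ 7185.4635417 − 9905.0925926 ≈ -2719.62905.

-2719.62905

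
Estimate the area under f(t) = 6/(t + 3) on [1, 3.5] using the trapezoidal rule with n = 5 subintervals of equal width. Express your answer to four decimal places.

Δt = (3.5 − 1)/5 = 0.5.
f(1) = 1.5, f(1.5) = 4/3, f(2) = 1.2, f(2.5) = 12/11, f(3) = 1, f(3.5) = 12/13.
T_5 = (Δt/2)·[f(t_0) + 2f(t_1) + ... + 2f(t_{4}) + f(t_5)].
Sum ≈ 2.9179.

2.9179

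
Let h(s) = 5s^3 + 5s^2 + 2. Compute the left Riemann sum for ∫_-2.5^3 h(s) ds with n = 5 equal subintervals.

Δs = (3 − (-2.5))/5 = 1.1.
Left endpoints: -2.5, -1.4, -0.3, 0.8, 1.9.
h(-2.5) = -44.875, h(-1.4) = -1.92, h(-0.3) = 2.315, h(0.8) = 7.76, h(1.9) = 54.345.
Sum = Δs · [h(-2.5) + h(-1.4) + h(-0.3) + h(0.8) + h(1.9)].
Sum = 19.3875.

19.3875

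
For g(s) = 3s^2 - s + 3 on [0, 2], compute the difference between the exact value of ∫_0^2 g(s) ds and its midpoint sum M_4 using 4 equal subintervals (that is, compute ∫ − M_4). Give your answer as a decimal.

0.125

Exact integral: ∫_0^2 g(s) ds = 12.
M_4 = 11.875.
Error = 12 − 11.875 = 0.125.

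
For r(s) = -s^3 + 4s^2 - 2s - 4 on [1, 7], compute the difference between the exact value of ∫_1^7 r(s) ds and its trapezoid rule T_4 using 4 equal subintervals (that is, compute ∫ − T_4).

Exact integral: ∫_1^7 r(s) ds = -216.
T_4 = -234.
Error = -216 − (-234) = 18.

18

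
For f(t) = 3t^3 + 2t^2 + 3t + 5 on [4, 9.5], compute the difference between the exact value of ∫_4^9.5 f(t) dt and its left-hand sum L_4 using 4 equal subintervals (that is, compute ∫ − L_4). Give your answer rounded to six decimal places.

Exact integral: ∫_4^9.5 f(t) dt ≈ 6584.58854167.
L_4 ≈ 4943.56542969.
Error ≈ 6584.58854167 − 4943.56542969 ≈ 1641.023112.

1641.023112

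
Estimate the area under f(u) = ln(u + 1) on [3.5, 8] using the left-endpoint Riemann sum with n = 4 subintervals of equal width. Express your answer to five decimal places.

8.10510

Δu = (8 − 3.5)/4 = 1.125.
Left endpoints: 3.5, 4.625, 5.75, 6.875.
f(3.5) ≈ 1.50408, f(4.625) ≈ 1.72722, f(5.75) ≈ 1.90954, f(6.875) ≈ 2.06369.
Sum = Δu · [f(3.5) + f(4.625) + f(5.75) + f(6.875)].
Sum ≈ 8.10510.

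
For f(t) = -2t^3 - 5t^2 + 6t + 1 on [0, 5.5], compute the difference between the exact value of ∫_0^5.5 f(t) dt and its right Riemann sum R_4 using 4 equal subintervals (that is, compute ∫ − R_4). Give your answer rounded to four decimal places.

Exact integral: ∫_0^5.5 f(t) dt ≈ -638.572917.
R_4 ≈ -985.896484.
Error ≈ -638.572917 − (-985.896484) ≈ 347.3236.

347.3236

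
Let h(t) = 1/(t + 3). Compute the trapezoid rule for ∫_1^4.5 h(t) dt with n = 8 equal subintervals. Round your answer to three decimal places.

0.629

Δt = (4.5 − 1)/8 = 0.4375.
h(1) = 0.25, h(1.4375) = 16/71, h(1.875) = 8/39, h(2.3125) = 16/85, h(2.75) = 4/23, h(3.1875) = 16/99, h(3.625) = 8/53, h(4.0625) = 16/113, h(4.5) = 2/15.
T_8 = (Δt/2)·[h(t_0) + 2h(t_1) + ... + 2h(t_{7}) + h(t_8)].
Sum ≈ 0.629.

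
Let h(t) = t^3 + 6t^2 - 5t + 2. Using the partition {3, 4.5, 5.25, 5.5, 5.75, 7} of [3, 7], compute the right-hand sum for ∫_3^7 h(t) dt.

Subinterval widths: 1.5, 0.75, 0.25, 0.25, 1.25.
Right endpoints: 4.5, 5.25, 5.5, 5.75, 7.
h(4.5) = 192.125, h(5.25) = 285.828125, h(5.5) = 322.375, h(5.75) = 361.734375, h(7) = 604.
Sum = Σ Δt_i · h(t_i).
Sum = 1428.5859375.

1428.5859375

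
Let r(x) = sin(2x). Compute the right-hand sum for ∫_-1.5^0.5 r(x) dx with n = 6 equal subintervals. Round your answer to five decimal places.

-0.57283

Δx = (0.5 − (-1.5))/6 = 1/3.
Right endpoints: -7/6, -5/6, -0.5, -1/6, 1/6, 0.5.
r(-7/6) ≈ -0.72309, r(-5/6) ≈ -0.99541, r(-0.5) ≈ -0.84147, r(-1/6) ≈ -0.32719, r(1/6) ≈ 0.32719, r(0.5) ≈ 0.84147.
Sum = Δx · [r(-7/6) + r(-5/6) + r(-0.5) + ...].
Sum ≈ -0.57283.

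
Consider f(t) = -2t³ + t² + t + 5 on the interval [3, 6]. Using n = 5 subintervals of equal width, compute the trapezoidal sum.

Δt = (6 − 3)/5 = 0.6.
f(3) = -37, f(3.6) = -71.752, f(4.2) = -121.336, f(4.8) = -188.344, f(5.4) = -275.368, f(6) = -385.
T_5 = (Δt/2)·[f(t_0) + 2f(t_1) + ... + 2f(t_{4}) + f(t_5)].
Sum = -520.68.

-520.68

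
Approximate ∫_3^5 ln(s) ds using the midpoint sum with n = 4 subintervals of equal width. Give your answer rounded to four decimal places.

2.7527

Δs = (5 − 3)/4 = 0.5.
Midpoints: 3.25, 3.75, 4.25, 4.75.
f(3.25) ≈ 1.1787, f(3.75) ≈ 1.3218, f(4.25) ≈ 1.4469, f(4.75) ≈ 1.5581.
Sum = Δs · [f(3.25) + f(3.75) + f(4.25) + f(4.75)].
Sum ≈ 2.7527.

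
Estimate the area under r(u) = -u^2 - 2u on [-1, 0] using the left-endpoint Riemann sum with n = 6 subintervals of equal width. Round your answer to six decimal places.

0.745370

Δu = (0 − (-1))/6 = 1/6.
Left endpoints: -1, -5/6, -2/3, -0.5, -1/3, -1/6.
r(-1) = 1, r(-5/6) = 35/36, r(-2/3) = 8/9, r(-0.5) = 0.75, r(-1/3) = 5/9, r(-1/6) = 11/36.
Sum = Δu · [r(-1) + r(-5/6) + r(-2/3) + ...].
Sum ≈ 0.745370.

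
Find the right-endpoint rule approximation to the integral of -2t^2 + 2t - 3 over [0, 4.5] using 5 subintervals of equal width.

Δt = (4.5 − 0)/5 = 0.9.
Right endpoints: 0.9, 1.8, 2.7, 3.6, 4.5.
f(0.9) = -2.82, f(1.8) = -5.88, f(2.7) = -12.18, f(3.6) = -21.72, f(4.5) = -34.5.
Sum = Δt · [f(0.9) + f(1.8) + f(2.7) + f(3.6) + f(4.5)].
Sum = -69.39.

-69.39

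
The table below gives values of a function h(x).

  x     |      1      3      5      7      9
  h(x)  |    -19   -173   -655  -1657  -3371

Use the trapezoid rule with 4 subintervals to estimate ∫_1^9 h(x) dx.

Δx = 2.
T_4 = (2/2)·[(-19) + 2·(-173) + 2·(-655) + 2·(-1657) + (-3371)] = -8360.

-8360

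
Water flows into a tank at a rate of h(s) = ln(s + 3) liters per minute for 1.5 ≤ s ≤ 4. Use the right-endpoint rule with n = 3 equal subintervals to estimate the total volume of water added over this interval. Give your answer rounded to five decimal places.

4.53254

Δs = (4 − 1.5)/3 = 5/6.
Right endpoints: 7/3, 19/6, 4.
h(7/3) ≈ 1.67398, h(19/6) ≈ 1.81916, h(4) ≈ 1.94591.
Sum = Δs · [h(7/3) + h(19/6) + h(4)].
Sum ≈ 4.53254.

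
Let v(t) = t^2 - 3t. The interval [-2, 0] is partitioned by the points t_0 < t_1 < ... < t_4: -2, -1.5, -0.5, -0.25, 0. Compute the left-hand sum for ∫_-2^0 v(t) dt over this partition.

Subinterval widths: 0.5, 1, 0.25, 0.25.
Left endpoints: -2, -1.5, -0.5, -0.25.
v(-2) = 10, v(-1.5) = 6.75, v(-0.5) = 1.75, v(-0.25) = 0.8125.
Sum = Σ Δt_i · v(t_i).
Sum = 12.390625.

12.390625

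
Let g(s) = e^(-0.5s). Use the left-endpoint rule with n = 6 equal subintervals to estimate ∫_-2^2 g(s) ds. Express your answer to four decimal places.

5.5277

Δs = (2 − (-2))/6 = 2/3.
Left endpoints: -2, -4/3, -2/3, 0, 2/3, 4/3.
g(-2) ≈ 2.7183, g(-4/3) ≈ 1.9477, g(-2/3) ≈ 1.3956, g(0) ≈ 1.0000, g(2/3) ≈ 0.7165, g(4/3) ≈ 0.5134.
Sum = Δs · [g(-2) + g(-4/3) + g(-2/3) + ...].
Sum ≈ 5.5277.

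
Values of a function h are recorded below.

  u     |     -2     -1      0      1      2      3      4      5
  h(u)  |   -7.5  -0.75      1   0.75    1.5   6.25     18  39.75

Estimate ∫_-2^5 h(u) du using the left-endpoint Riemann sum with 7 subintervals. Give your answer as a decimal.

Δu = 1.
Sum = 1·[(-7.5) + (-0.75) + 1 + 0.75 + 1.5 + 6.25 + 18] = 19.25.

19.25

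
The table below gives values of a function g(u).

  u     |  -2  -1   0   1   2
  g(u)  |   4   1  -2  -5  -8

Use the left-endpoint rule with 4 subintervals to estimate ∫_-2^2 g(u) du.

-2

Δu = 1.
Sum = 1·[4 + 1 + (-2) + (-5)] = -2.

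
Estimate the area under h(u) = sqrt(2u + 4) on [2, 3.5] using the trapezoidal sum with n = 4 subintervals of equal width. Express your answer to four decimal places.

4.6179

Δu = (3.5 − 2)/4 = 0.375.
h(2) ≈ 2.8284, h(2.375) ≈ 2.9580, h(2.75) ≈ 3.0822, h(3.125) ≈ 3.2016, h(3.5) ≈ 3.3166.
T_4 = (Δu/2)·[h(u_0) + 2h(u_1) + 2h(u_2) + 2h(u_3) + h(u_4)].
Sum ≈ 4.6179.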